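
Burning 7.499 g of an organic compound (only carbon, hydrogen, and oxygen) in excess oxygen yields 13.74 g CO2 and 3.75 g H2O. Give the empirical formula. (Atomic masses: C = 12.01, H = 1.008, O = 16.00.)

C3H4O2

mol C = 13.74 / 44.01 = 0.3122; mass C = 0.3122 × 12.01 = 3.750 g
mol H = 2 × (3.75 / 18.02) = 0.4162; mass H = 0.4162 × 1.008 = 0.4195 g
mass O = 7.499 − (4.169) = 3.330 g → mol O = 0.2081
Divide by the smallest (0.2081 mol O): C 1.500, H 2.000, O 1.000
Multiply by 2: C 3.00, H 4.00, O 2.00 → C3H4O2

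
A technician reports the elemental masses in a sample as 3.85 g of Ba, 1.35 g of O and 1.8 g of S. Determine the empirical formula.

Moles — Ba: 3.85 / 137.33 = 0.02803 mol; O: 1.35 / 16.00 = 0.08438 mol; S: 1.8 / 32.07 = 0.05613 mol
Divide by the smallest (0.02803 mol Ba): Ba 1.000, O 3.010, S 2.002
≈ 1:3:2 → BaO3S2

BaO3S2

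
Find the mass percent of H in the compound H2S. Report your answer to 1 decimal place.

Molar mass = 2(1.008) + 1(32.07) = 34.086 g/mol
Mass of H per mole = 2 × 1.008 = 2.016 g
% H = 2.016 / 34.086 × 100 = 5.9%

5.9%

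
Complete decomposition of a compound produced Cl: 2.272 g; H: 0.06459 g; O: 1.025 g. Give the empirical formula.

n(Cl) = 2.272/35.45 = 0.06409, n(H) = 0.06459/1.008 = 0.06408, n(O) = 1.025/16.00 = 0.06406
Smallest is O at 0.06406 mol; normalising gives Cl 1.000, H 1.000, O 1.000
≈ 1:1:1 → ClHO

ClHO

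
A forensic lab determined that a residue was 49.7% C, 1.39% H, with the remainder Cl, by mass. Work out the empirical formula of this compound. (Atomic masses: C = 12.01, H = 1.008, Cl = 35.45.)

C3HCl

Assume 100 g: 49.7 g C, 1.39 g H, 48.91 g Cl.
C: 49.7 g ÷ 12.01 g/mol = 4.138 mol
H: 1.39 g ÷ 1.008 g/mol = 1.379 mol
Cl: 48.91 g ÷ 35.45 g/mol = 1.38 mol
Ratios (÷ 1.379): C 3.001, H 1.000, Cl 1.001
→ C3HCl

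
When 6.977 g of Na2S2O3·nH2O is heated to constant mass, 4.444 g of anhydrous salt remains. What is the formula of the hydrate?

Mass of water lost = 6.977 − 4.444 = 2.533 g → 2.533 / 18.02 = 0.1406 mol H2O
Molar mass of Na2S2O3 = 158.12 g/mol → mol Na2S2O3 = 4.444 / 158.12 = 0.02811
n = 0.1406 / 0.02811 = 5.00 ≈ 5 → Na2S2O3·5H2O

Na2S2O3·5H2O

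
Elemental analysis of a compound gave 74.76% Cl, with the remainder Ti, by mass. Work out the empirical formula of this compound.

Assume 100 g: 74.76 g Cl, 25.24 g Ti.
Moles — Cl: 74.76 / 35.45 = 2.109 mol; Ti: 25.24 / 47.87 = 0.5273 mol
Divide by the smallest (0.5273 mol Ti): Cl 4.000, Ti 1.000
→ Cl4Ti

Cl4Ti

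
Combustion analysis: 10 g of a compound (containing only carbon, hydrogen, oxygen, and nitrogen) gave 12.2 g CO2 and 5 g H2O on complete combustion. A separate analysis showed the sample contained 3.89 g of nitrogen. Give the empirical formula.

mol C = 12.2 / 44.01 = 0.2772; mass C = 0.2772 × 12.01 = 3.329 g
mol H = 2 × (5 / 18.02) = 0.5549; mass H = 0.5549 × 1.008 = 0.5594 g
mol N = 3.89 / 14.01 = 0.2777
mass O = 10 − (7.779) = 2.221 g → mol O = 0.1388
Smallest is O at 0.1388 mol; normalising gives C 1.997, H 3.997, N 2.000, O 1.000
→ C2H4N2O

C2H4N2O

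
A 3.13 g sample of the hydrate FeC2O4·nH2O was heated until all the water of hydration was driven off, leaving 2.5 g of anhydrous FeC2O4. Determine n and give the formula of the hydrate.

FeC2O4·2H2O

Mass of water lost = 3.13 − 2.5 = 0.63 g → 0.63 / 18.02 = 0.03496 mol H2O
Molar mass of FeC2O4 = 143.87 g/mol → mol FeC2O4 = 2.5 / 143.87 = 0.01738
n = 0.03496 / 0.01738 = 2.01 ≈ 2 → FeC2O4·2H2O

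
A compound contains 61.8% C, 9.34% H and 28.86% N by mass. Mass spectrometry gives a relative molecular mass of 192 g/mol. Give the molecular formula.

C10H18N4

Assume 100 g: 61.8 g C, 9.34 g H, 28.86 g N.
C: 61.8 g ÷ 12.01 g/mol = 5.146 mol
H: 9.34 g ÷ 1.008 g/mol = 9.266 mol
N: 28.86 g ÷ 14.01 g/mol = 2.06 mol
Divide by the smallest (2.06 mol N): C 2.498, H 4.498, N 1.000
×2: C 5.00, H 9.00, N 2.00 → C5H9N2
Empirical-formula mass = 97.14 g/mol
n = 192 / 97.14 = 1.98 ≈ 2
Molecular formula = (C5H9N2)×2 = C10H18N4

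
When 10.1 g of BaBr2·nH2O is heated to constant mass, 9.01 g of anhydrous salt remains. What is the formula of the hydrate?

Mass of water lost = 10.1 − 9.01 = 1.09 g → 1.09 / 18.02 = 0.06049 mol H2O
Molar mass of BaBr2 = 297.13 g/mol → mol BaBr2 = 9.01 / 297.13 = 0.03032
n = 0.06049 / 0.03032 = 1.99 ≈ 2 → BaBr2·2H2O

BaBr2·2H2O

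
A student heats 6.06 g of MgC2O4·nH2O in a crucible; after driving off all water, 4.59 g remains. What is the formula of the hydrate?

MgC2O4·2H2O

Mass of water lost = 6.06 − 4.59 = 1.47 g → 1.47 / 18.02 = 0.08158 mol H2O
Molar mass of MgC2O4 = 112.33 g/mol → mol MgC2O4 = 4.59 / 112.33 = 0.04086
n = 0.08158 / 0.04086 = 2.00 ≈ 2 → MgC2O4·2H2O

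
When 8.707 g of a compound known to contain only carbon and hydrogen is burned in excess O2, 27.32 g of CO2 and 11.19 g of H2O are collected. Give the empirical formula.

mol C = 27.32 / 44.01 = 0.6208; mass C = 0.6208 × 12.01 = 7.455 g
mol H = 2 × (11.19 / 18.02) = 1.242; mass H = 1.242 × 1.008 = 1.252 g
Smallest is C at 0.6208 mol; normalising gives C 1.000, H 2.001
≈ 1:2 → CH2

CH2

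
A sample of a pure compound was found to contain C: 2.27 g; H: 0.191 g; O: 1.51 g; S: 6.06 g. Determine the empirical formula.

Moles — C: 2.27 / 12.01 = 0.189 mol; H: 0.191 / 1.008 = 0.1895 mol; O: 1.51 / 16.00 = 0.09438 mol; S: 6.06 / 32.07 = 0.189 mol
Smallest is O at 0.09438 mol; normalising gives C 2.003, H 2.008, O 1.000, S 2.002
→ C2H2OS2

C2H2OS2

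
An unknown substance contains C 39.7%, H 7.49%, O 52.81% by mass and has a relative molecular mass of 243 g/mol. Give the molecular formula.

Assume 100 g: 39.7 g C, 7.49 g H, 52.81 g O.
C: 39.7 g ÷ 12.01 g/mol = 3.306 mol
H: 7.49 g ÷ 1.008 g/mol = 7.431 mol
O: 52.81 g ÷ 16.00 g/mol = 3.301 mol
Divide by the smallest (3.301 mol O): C 1.002, H 2.251, O 1.000
×4: C 4.01, H 9.01, O 4.00 → C4H9O4
Empirical-formula mass = 121.11 g/mol
n = 243 / 121.11 = 2.01 ≈ 2
Molecular formula = (C4H9O4)×2 = C8H18O8

C8H18O8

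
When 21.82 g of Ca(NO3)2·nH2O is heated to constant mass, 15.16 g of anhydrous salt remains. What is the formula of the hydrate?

Mass of water lost = 21.82 − 15.16 = 6.66 g → 6.66 / 18.02 = 0.3696 mol H2O
Molar mass of Ca(NO3)2 = 164.10 g/mol → mol Ca(NO3)2 = 15.16 / 164.10 = 0.09238
n = 0.3696 / 0.09238 = 4.00 ≈ 4 → Ca(NO3)2·4H2O

Ca(NO3)2·4H2O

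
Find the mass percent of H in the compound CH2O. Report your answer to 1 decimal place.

6.7%

Molar mass = 1(12.01) + 2(1.008) + 1(16.00) = 30.026 g/mol
Mass of H per mole = 2 × 1.008 = 2.016 g
% H = 2.016 / 30.026 × 100 = 6.7%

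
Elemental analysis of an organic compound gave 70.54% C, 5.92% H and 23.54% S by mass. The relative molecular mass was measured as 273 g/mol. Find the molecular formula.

C16H16S2

Assume 100 g: 70.54 g C, 5.92 g H, 23.54 g S.
Moles — C: 70.54 / 12.01 = 5.873 mol; H: 5.92 / 1.008 = 5.873 mol; S: 23.54 / 32.07 = 0.734 mol
Ratios (÷ 0.734): C 8.002, H 8.001, S 1.000
≈ 8:8:1 → C8H8S
Empirical-formula mass = 136.21 g/mol
n = 273 / 136.21 = 2.00 ≈ 2
Molecular formula = (C8H8S)×2 = C16H16S2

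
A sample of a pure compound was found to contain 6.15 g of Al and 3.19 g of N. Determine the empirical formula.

Moles — Al: 6.15 / 26.98 = 0.2279 mol; N: 3.19 / 14.01 = 0.2277 mol
Divide by the smallest (0.2277 mol N): Al 1.001, N 1.000
→ AlN

AlN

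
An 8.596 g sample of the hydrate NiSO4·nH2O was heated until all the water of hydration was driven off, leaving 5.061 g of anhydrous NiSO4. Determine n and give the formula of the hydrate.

Mass of water lost = 8.596 − 5.061 = 3.535 g → 3.535 / 18.02 = 0.1962 mol H2O
Molar mass of NiSO4 = 154.76 g/mol → mol NiSO4 = 5.061 / 154.76 = 0.0327
n = 0.1962 / 0.0327 = 6.00 ≈ 6 → NiSO4·6H2O

NiSO4·6H2O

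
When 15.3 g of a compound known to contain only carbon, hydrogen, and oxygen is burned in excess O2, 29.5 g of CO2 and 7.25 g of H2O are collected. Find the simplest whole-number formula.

mol C = 29.5 / 44.01 = 0.6703; mass C = 0.6703 × 12.01 = 8.050 g
mol H = 2 × (7.25 / 18.02) = 0.8047; mass H = 0.8047 × 1.008 = 0.8111 g
mass O = 15.3 − (8.861) = 6.439 g → mol O = 0.4024
Smallest is O at 0.4024 mol; normalising gives C 1.666, H 2.000, O 1.000
Multiply by 3: C 5.00, H 6.00, O 3.00 → C5H6O3

C5H6O3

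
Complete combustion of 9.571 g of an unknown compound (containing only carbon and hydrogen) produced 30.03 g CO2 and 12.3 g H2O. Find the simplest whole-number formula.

CH2

mol C = 30.03 / 44.01 = 0.6823; mass C = 0.6823 × 12.01 = 8.195 g
mol H = 2 × (12.3 / 18.02) = 1.365; mass H = 1.365 × 1.008 = 1.376 g
Divide by the smallest (0.6823 mol C): C 1.000, H 2.001
→ CH2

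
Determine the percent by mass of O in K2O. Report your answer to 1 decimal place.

Molar mass = 2(39.10) + 1(16.00) = 94.200 g/mol
Mass of O per mole = 1 × 16.00 = 16.000 g
% O = 16.000 / 94.200 × 100 = 17.0%

17.0%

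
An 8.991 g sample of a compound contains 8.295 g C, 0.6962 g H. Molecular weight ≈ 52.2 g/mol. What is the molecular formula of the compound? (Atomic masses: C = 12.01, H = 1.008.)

C4H4

Moles — C: 8.295 / 12.01 = 0.6907 mol; H: 0.6962 / 1.008 = 0.6907 mol
Divide by the smallest (0.6907 mol C): C 1.000, H 1.000
≈ 1:1 → CH
Empirical-formula mass = 13.02 g/mol
n = 52.2 / 13.02 = 4.01 ≈ 4
Molecular formula = (CH)×4 = C4H4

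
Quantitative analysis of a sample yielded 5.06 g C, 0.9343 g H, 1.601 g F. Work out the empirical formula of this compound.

C5H11F

n(C) = 5.06/12.01 = 0.4213, n(H) = 0.9343/1.008 = 0.9269, n(F) = 1.601/19.00 = 0.08426
Smallest is F at 0.08426 mol; normalising gives C 5.000, H 11.000, F 1.000
→ C5H11F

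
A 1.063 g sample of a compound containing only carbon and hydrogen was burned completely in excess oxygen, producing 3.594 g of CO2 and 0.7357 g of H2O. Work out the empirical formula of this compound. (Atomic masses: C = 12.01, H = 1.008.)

CH

mol C = 3.594 / 44.01 = 0.08166; mass C = 0.08166 × 12.01 = 0.9808 g
mol H = 2 × (0.7357 / 18.02) = 0.08165; mass H = 0.08165 × 1.008 = 0.08231 g
Smallest is H at 0.08165 mol; normalising gives C 1.000, H 1.000
≈ 1:1 → CH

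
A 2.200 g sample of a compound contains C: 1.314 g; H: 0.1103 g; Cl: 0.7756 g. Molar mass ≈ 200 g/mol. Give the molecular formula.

n(C) = 1.314/12.01 = 0.1094, n(H) = 0.1103/1.008 = 0.1094, n(Cl) = 0.7756/35.45 = 0.02188
Smallest is Cl at 0.02188 mol; normalising gives C 5.001, H 5.001, Cl 1.000
≈ 5:5:1 → C5H5Cl
Empirical-formula mass = 100.54 g/mol
n = 200 / 100.54 = 1.99 ≈ 2
Molecular formula = (C5H5Cl)×2 = C10H10Cl2

C10H10Cl2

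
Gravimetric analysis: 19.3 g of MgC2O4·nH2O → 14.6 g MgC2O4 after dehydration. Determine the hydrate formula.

MgC2O4·2H2O

Mass of water lost = 19.3 − 14.6 = 4.7 g → 4.7 / 18.02 = 0.2608 mol H2O
Molar mass of MgC2O4 = 112.33 g/mol → mol MgC2O4 = 14.6 / 112.33 = 0.13
n = 0.2608 / 0.13 = 2.01 ≈ 2 → MgC2O4·2H2O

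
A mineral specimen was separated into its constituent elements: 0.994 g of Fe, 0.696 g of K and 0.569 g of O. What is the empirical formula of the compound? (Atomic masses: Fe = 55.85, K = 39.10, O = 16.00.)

n(Fe) = 0.994/55.85 = 0.0178, n(K) = 0.696/39.10 = 0.0178, n(O) = 0.569/16.00 = 0.03556
Divide by the smallest (0.0178 mol Fe): Fe 1.000, K 1.000, O 1.998
Ratio ≈ 1:1:2, so the empirical formula is FeKO2

FeKO2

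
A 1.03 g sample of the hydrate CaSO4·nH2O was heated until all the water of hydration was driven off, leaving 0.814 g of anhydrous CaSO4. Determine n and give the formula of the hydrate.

CaSO4·2H2O

Mass of water lost = 1.03 − 0.814 = 0.216 g → 0.216 / 18.02 = 0.01199 mol H2O
Molar mass of CaSO4 = 136.15 g/mol → mol CaSO4 = 0.814 / 136.15 = 0.005979
n = 0.01199 / 0.005979 = 2.00 ≈ 2 → CaSO4·2H2O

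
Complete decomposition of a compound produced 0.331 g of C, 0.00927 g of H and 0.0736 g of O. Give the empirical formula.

Moles — C: 0.331 / 12.01 = 0.02756 mol; H: 0.00927 / 1.008 = 0.009196 mol; O: 0.0736 / 16.00 = 0.0046 mol
Ratios (÷ 0.0046): C 5.991, H 1.999, O 1.000
Ratio ≈ 6:2:1, so the empirical formula is C6H2O

C6H2O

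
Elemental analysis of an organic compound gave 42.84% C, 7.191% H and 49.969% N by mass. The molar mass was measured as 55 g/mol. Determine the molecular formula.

C2H4N2

Assume 100 g: 42.84 g C, 7.191 g H, 49.969 g N.
C: 42.84 g ÷ 12.01 g/mol = 3.567 mol
H: 7.191 g ÷ 1.008 g/mol = 7.134 mol
N: 49.969 g ÷ 14.01 g/mol = 3.567 mol
Smallest is N at 3.567 mol; normalising gives C 1.000, H 2.000, N 1.000
≈ 1:2:1 → CH2N
Empirical-formula mass = 28.04 g/mol
n = 55 / 28.04 = 1.96 ≈ 2
Molecular formula = (CH2N)×2 = C2H4N2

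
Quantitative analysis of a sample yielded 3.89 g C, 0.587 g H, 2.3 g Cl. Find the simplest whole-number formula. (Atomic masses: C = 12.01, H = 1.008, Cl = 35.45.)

C5H9Cl

n(C) = 3.89/12.01 = 0.3239, n(H) = 0.587/1.008 = 0.5823, n(Cl) = 2.3/35.45 = 0.06488
Divide by the smallest (0.06488 mol Cl): C 4.992, H 8.976, Cl 1.000
→ C5H9Cl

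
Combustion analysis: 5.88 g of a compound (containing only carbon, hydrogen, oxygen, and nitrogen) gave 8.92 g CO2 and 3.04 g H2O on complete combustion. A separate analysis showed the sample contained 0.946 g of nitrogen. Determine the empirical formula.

mol C = 8.92 / 44.01 = 0.2027; mass C = 0.2027 × 12.01 = 2.434 g
mol H = 2 × (3.04 / 18.02) = 0.3374; mass H = 0.3374 × 1.008 = 0.3401 g
mol N = 0.946 / 14.01 = 0.06752
mass O = 5.88 − (3.720) = 2.160 g → mol O = 0.1350
Smallest is N at 0.06752 mol; normalising gives C 3.002, H 4.997, N 1.000, O 1.999
→ C3H5NO2

C3H5NO2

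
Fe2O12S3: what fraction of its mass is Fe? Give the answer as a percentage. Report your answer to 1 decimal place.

27.9%

Molar mass = 2(55.85) + 12(16.00) + 3(32.07) = 399.910 g/mol
Mass of Fe per mole = 2 × 55.85 = 111.700 g
% Fe = 111.700 / 399.910 × 100 = 27.9%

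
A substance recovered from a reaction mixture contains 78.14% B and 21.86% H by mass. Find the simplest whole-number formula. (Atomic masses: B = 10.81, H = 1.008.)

BH3

Assume 100 g: 78.14 g B, 21.86 g H.
B: 78.14 g ÷ 10.81 g/mol = 7.228 mol
H: 21.86 g ÷ 1.008 g/mol = 21.69 mol
Smallest is B at 7.228 mol; normalising gives B 1.000, H 3.000
Ratio ≈ 1:3, so the empirical formula is BH3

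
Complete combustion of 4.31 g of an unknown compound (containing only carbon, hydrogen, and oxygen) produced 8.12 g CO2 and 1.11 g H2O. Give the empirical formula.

mol C = 8.12 / 44.01 = 0.1845; mass C = 0.1845 × 12.01 = 2.216 g
mol H = 2 × (1.11 / 18.02) = 0.1232; mass H = 0.1232 × 1.008 = 0.1242 g
mass O = 4.31 − (2.340) = 1.970 g → mol O = 0.1231
Divide by the smallest (0.1231 mol O): C 1.499, H 1.001, O 1.000
Multiply by 2: C 3.00, H 2.00, O 2.00 → C3H2O2

C3H2O2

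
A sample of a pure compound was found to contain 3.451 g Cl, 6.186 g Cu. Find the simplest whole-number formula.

n(Cl) = 3.451/35.45 = 0.09735, n(Cu) = 6.186/63.55 = 0.09734
Ratios (÷ 0.09734): Cl 1.000, Cu 1.000
→ ClCu

ClCu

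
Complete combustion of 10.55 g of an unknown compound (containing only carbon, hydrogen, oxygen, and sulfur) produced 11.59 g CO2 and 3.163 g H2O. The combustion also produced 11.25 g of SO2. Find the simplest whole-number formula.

mol C = 11.59 / 44.01 = 0.2633; mass C = 0.2633 × 12.01 = 3.163 g
mol H = 2 × (3.163 / 18.02) = 0.3511; mass H = 0.3511 × 1.008 = 0.3539 g
mol S = 11.25 / 64.07 = 0.1756; mass S = 5.631 g
mass O = 10.55 − (9.148) = 1.402 g → mol O = 0.08764
Ratios (÷ 0.08764): C 3.005, H 4.006, O 1.000, S 2.004
Ratio ≈ 3:4:1:2, so the empirical formula is C3H4OS2

C3H4OS2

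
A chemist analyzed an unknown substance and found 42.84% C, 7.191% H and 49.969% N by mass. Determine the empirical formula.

CH2N

Assume 100 g: 42.84 g C, 7.191 g H, 49.969 g N.
Moles — C: 42.84 / 12.01 = 3.567 mol; H: 7.191 / 1.008 = 7.134 mol; N: 49.969 / 14.01 = 3.567 mol
Ratios (÷ 3.567): C 1.000, H 2.000, N 1.000
→ CH2N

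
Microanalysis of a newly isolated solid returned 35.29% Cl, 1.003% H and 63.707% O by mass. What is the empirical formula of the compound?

Assume 100 g: 35.29 g Cl, 1.003 g H, 63.707 g O.
n(Cl) = 35.29/35.45 = 0.9955, n(H) = 1.003/1.008 = 0.995, n(O) = 63.707/16.00 = 3.982
Divide by the smallest (0.995 mol H): Cl 1.000, H 1.000, O 4.002
Ratio ≈ 1:1:4, so the empirical formula is ClHO4

ClHO4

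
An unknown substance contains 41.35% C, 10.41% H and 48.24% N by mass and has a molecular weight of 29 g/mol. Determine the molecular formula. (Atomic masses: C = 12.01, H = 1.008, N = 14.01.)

Assume 100 g: 41.35 g C, 10.41 g H, 48.24 g N.
n(C) = 41.35/12.01 = 3.443, n(H) = 10.41/1.008 = 10.33, n(N) = 48.24/14.01 = 3.443
Ratios (÷ 3.443): C 1.000, H 3.000, N 1.000
→ CH3N
Empirical-formula mass = 29.04 g/mol
n = 29 / 29.04 = 1.00 ≈ 1
Molecular formula = empirical formula = CH3N

CH3N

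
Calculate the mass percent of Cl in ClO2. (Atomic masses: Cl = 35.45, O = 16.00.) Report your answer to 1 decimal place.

52.6%

Molar mass = 1(35.45) + 2(16.00) = 67.450 g/mol
Mass of Cl per mole = 1 × 35.45 = 35.450 g
% Cl = 35.450 / 67.450 × 100 = 52.6%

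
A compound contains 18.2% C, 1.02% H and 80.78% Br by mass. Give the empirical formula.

Assume 100 g: 18.2 g C, 1.02 g H, 80.78 g Br.
Moles — C: 18.2 / 12.01 = 1.515 mol; H: 1.02 / 1.008 = 1.012 mol; Br: 80.78 / 79.90 = 1.011 mol
Smallest is Br at 1.011 mol; normalising gives C 1.499, H 1.001, Br 1.000
Multiply by 2: C 3.00, H 2.00, Br 2.00 → C3H2Br2

C3H2Br2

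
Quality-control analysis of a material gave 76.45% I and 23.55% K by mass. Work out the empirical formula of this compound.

IK

Assume 100 g: 76.45 g I, 23.55 g K.
I: 76.45 g ÷ 126.90 g/mol = 0.6024 mol
K: 23.55 g ÷ 39.10 g/mol = 0.6023 mol
Ratios (÷ 0.6023): I 1.000, K 1.000
Ratio ≈ 1:1, so the empirical formula is IK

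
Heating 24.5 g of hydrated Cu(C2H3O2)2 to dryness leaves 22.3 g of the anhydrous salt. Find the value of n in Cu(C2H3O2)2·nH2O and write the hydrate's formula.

Mass of water lost = 24.5 − 22.3 = 2.2 g → 2.2 / 18.02 = 0.1221 mol H2O
Molar mass of Cu(C2H3O2)2 = 181.64 g/mol → mol Cu(C2H3O2)2 = 22.3 / 181.64 = 0.1228
n = 0.1221 / 0.1228 = 0.99 ≈ 1 → Cu(C2H3O2)2·H2O

Cu(C2H3O2)2·H2O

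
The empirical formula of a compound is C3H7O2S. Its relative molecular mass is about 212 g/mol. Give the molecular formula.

C6H14O4S2

Empirical-formula mass = 107.16 g/mol
n = 212 / 107.16 = 1.98 ≈ 2
Molecular formula = (C3H7O2S)2 = C6H14O4S2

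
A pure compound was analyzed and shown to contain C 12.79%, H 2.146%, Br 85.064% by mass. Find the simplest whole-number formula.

Assume 100 g: 12.79 g C, 2.146 g H, 85.064 g Br.
Moles — C: 12.79 / 12.01 = 1.065 mol; H: 2.146 / 1.008 = 2.129 mol; Br: 85.064 / 79.90 = 1.065 mol
Divide by the smallest (1.065 mol Br): C 1.000, H 2.000, Br 1.000
→ CH2Br

CH2Br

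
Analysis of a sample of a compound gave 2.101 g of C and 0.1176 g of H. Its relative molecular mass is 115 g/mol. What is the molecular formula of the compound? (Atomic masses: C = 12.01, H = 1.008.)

C: 2.101 g ÷ 12.01 g/mol = 0.1749 mol
H: 0.1176 g ÷ 1.008 g/mol = 0.1167 mol
Ratios (÷ 0.1167): C 1.499, H 1.000
Scaling by 2: C 3.00, H 2.00 → C3H2
Empirical-formula mass = 38.05 g/mol
n = 115 / 38.05 = 3.02 ≈ 3
Molecular formula = (C3H2)×3 = C9H6

C9H6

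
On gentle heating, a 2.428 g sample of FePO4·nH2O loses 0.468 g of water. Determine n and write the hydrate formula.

FePO4·2H2O

Mass of anhydrous FePO4 = 2.428 − 0.468 = 1.96 g
mol H2O = 0.468 / 18.02 = 0.02597
Molar mass of FePO4 = 150.82 g/mol → mol FePO4 = 1.96 / 150.82 = 0.013
n = 0.02597 / 0.013 = 2.00 ≈ 2 → FePO4·2H2O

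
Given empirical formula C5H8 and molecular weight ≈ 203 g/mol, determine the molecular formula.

Empirical-formula mass = 68.11 g/mol
n = 203 / 68.11 = 2.98 ≈ 3
Molecular formula = (C5H8)3 = C15H24

C15H24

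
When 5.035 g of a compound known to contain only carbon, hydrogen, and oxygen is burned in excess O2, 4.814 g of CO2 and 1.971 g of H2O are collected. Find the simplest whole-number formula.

CH2O2

mol C = 4.814 / 44.01 = 0.1094; mass C = 0.1094 × 12.01 = 1.314 g
mol H = 2 × (1.971 / 18.02) = 0.2188; mass H = 0.2188 × 1.008 = 0.2205 g
mass O = 5.035 − (1.534) = 3.501 g → mol O = 0.2188
Ratios (÷ 0.1094): C 1.000, H 2.000, O 2.000
→ CH2O2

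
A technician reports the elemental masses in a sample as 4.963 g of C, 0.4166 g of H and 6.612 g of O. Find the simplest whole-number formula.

CHO

C: 4.963 g ÷ 12.01 g/mol = 0.4132 mol
H: 0.4166 g ÷ 1.008 g/mol = 0.4133 mol
O: 6.612 g ÷ 16.00 g/mol = 0.4133 mol
Ratios (÷ 0.4132): C 1.000, H 1.000, O 1.000
Ratio ≈ 1:1:1, so the empirical formula is CHO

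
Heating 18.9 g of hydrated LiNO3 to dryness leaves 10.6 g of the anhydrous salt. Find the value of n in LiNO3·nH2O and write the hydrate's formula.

Mass of water lost = 18.9 − 10.6 = 8.3 g → 8.3 / 18.02 = 0.4606 mol H2O
Molar mass of LiNO3 = 68.95 g/mol → mol LiNO3 = 10.6 / 68.95 = 0.1537
n = 0.4606 / 0.1537 = 3.00 ≈ 3 → LiNO3·3H2O

LiNO3·3H2O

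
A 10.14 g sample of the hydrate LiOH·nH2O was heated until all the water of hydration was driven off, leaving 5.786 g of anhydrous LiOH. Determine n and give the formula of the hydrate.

LiOH·H2O

Mass of water lost = 10.14 − 5.786 = 4.354 g → 4.354 / 18.02 = 0.2416 mol H2O
Molar mass of LiOH = 23.95 g/mol → mol LiOH = 5.786 / 23.95 = 0.2416
n = 0.2416 / 0.2416 = 1.00 ≈ 1 → LiOH·H2O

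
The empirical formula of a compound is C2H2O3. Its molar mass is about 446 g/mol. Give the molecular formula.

C12H12O18

Empirical-formula mass = 74.04 g/mol
n = 446 / 74.04 = 6.02 ≈ 6
Molecular formula = (C2H2O3)6 = C12H12O18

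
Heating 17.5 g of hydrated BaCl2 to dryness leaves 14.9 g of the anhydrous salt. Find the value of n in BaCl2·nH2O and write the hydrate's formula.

BaCl2·2H2O

Mass of water lost = 17.5 − 14.9 = 2.6 g → 2.6 / 18.02 = 0.1443 mol H2O
Molar mass of BaCl2 = 208.23 g/mol → mol BaCl2 = 14.9 / 208.23 = 0.07156
n = 0.1443 / 0.07156 = 2.02 ≈ 2 → BaCl2·2H2O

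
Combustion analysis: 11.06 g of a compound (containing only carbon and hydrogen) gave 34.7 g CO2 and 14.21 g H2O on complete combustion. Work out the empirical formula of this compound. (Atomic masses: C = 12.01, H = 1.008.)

mol C = 34.7 / 44.01 = 0.7885; mass C = 0.7885 × 12.01 = 9.469 g
mol H = 2 × (14.21 / 18.02) = 1.577; mass H = 1.577 × 1.008 = 1.590 g
Smallest is C at 0.7885 mol; normalising gives C 1.000, H 2.000
→ CH2

CH2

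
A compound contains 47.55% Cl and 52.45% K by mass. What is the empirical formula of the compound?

Assume 100 g: 47.55 g Cl, 52.45 g K.
Moles — Cl: 47.55 / 35.45 = 1.341 mol; K: 52.45 / 39.10 = 1.341 mol
Smallest is Cl at 1.341 mol; normalising gives Cl 1.000, K 1.000
→ ClK

ClK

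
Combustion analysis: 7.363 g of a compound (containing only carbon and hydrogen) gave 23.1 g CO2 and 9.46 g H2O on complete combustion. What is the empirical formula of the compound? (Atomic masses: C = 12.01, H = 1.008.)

CH2

mol C = 23.1 / 44.01 = 0.5249; mass C = 0.5249 × 12.01 = 6.304 g
mol H = 2 × (9.46 / 18.02) = 1.050; mass H = 1.050 × 1.008 = 1.058 g
Ratios (÷ 0.5249): C 1.000, H 2.000
→ CH2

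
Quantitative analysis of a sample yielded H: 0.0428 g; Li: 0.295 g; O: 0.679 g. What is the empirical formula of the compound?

HLiO

Moles — H: 0.0428 / 1.008 = 0.04246 mol; Li: 0.295 / 6.94 = 0.04251 mol; O: 0.679 / 16.00 = 0.04244 mol
Smallest is O at 0.04244 mol; normalising gives H 1.001, Li 1.002, O 1.000
Ratio ≈ 1:1:1, so the empirical formula is HLiO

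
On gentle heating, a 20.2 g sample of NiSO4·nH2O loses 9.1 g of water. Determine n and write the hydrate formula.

NiSO4·7H2O

Mass of anhydrous NiSO4 = 20.2 − 9.1 = 11.1 g
mol H2O = 9.1 / 18.02 = 0.505
Molar mass of NiSO4 = 154.76 g/mol → mol NiSO4 = 11.1 / 154.76 = 0.07172
n = 0.505 / 0.07172 = 7.04 ≈ 7 → NiSO4·7H2O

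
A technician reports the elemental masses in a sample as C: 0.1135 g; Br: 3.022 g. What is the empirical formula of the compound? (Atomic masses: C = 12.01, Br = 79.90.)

n(C) = 0.1135/12.01 = 0.00945, n(Br) = 3.022/79.90 = 0.03782
Smallest is C at 0.00945 mol; normalising gives C 1.000, Br 4.002
→ CBr4

CBr4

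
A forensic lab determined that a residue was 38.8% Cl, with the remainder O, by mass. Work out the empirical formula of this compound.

Cl2O7

Assume 100 g: 38.8 g Cl, 61.2 g O.
Cl: 38.8 g ÷ 35.45 g/mol = 1.094 mol
O: 61.2 g ÷ 16.00 g/mol = 3.825 mol
Smallest is Cl at 1.094 mol; normalising gives Cl 1.000, O 3.495
Scaling by 2: Cl 2.00, O 6.99 → Cl2O7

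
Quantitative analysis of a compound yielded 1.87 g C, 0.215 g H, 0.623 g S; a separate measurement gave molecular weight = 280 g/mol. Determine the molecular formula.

n(C) = 1.87/12.01 = 0.1557, n(H) = 0.215/1.008 = 0.2133, n(S) = 0.623/32.07 = 0.01943
Ratios (÷ 0.01943): C 8.015, H 10.980, S 1.000
Ratio ≈ 8:11:1, so the empirical formula is C8H11S
Empirical-formula mass = 139.24 g/mol
n = 280 / 139.24 = 2.01 ≈ 2
Molecular formula = (C8H11S)×2 = C16H22S2

C16H22S2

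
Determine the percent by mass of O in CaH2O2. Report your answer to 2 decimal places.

Molar mass = 1(40.08) + 2(1.008) + 2(16.00) = 74.096 g/mol
Mass of O per mole = 2 × 16.00 = 32.000 g
% O = 32.000 / 74.096 × 100 = 43.19%

43.19%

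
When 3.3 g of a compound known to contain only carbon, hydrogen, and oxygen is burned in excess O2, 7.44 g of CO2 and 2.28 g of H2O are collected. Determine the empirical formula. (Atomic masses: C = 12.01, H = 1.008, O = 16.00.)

C8H12O3

mol C = 7.44 / 44.01 = 0.1691; mass C = 0.1691 × 12.01 = 2.030 g
mol H = 2 × (2.28 / 18.02) = 0.2531; mass H = 0.2531 × 1.008 = 0.2551 g
mass O = 3.3 − (2.285) = 1.015 g → mol O = 0.06341
Divide by the smallest (0.06341 mol O): C 2.666, H 3.991, O 1.000
×3: C 8.00, H 11.97, O 3.00 → C8H12O3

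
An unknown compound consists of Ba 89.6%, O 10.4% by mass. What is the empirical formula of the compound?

BaO

Assume 100 g: 89.6 g Ba, 10.4 g O.
n(Ba) = 89.6/137.33 = 0.6524, n(O) = 10.4/16.00 = 0.65
Divide by the smallest (0.65 mol O): Ba 1.004, O 1.000
Ratio ≈ 1:1, so the empirical formula is BaO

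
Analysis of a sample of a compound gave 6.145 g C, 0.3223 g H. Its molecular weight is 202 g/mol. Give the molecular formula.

n(C) = 6.145/12.01 = 0.5117, n(H) = 0.3223/1.008 = 0.3197
Divide by the smallest (0.3197 mol H): C 1.600, H 1.000
×5: C 8.00, H 5.00 → C8H5
Empirical-formula mass = 101.12 g/mol
n = 202 / 101.12 = 2.00 ≈ 2
Molecular formula = (C8H5)×2 = C16H10

C16H10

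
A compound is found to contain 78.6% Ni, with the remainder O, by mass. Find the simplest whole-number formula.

Assume 100 g: 78.6 g Ni, 21.4 g O.
Ni: 78.6 g ÷ 58.69 g/mol = 1.339 mol
O: 21.4 g ÷ 16.00 g/mol = 1.337 mol
Ratios (÷ 1.337): Ni 1.001, O 1.000
≈ 1:1 → NiO

NiO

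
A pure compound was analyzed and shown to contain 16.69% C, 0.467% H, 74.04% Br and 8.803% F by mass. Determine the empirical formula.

C3HBr2F

Assume 100 g: 16.69 g C, 0.467 g H, 74.04 g Br, 8.803 g F.
C: 16.69 g ÷ 12.01 g/mol = 1.39 mol
H: 0.467 g ÷ 1.008 g/mol = 0.4633 mol
Br: 74.04 g ÷ 79.90 g/mol = 0.9267 mol
F: 8.803 g ÷ 19.00 g/mol = 0.4633 mol
Ratios (÷ 0.4633): C 3.000, H 1.000, Br 2.000, F 1.000
Ratio ≈ 3:1:2:1, so the empirical formula is C3HBr2F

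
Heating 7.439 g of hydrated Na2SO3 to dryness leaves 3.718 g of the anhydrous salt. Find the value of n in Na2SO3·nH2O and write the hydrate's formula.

Mass of water lost = 7.439 − 3.718 = 3.721 g → 3.721 / 18.02 = 0.2065 mol H2O
Molar mass of Na2SO3 = 126.05 g/mol → mol Na2SO3 = 3.718 / 126.05 = 0.0295
n = 0.2065 / 0.0295 = 7.00 ≈ 7 → Na2SO3·7H2O

Na2SO3·7H2O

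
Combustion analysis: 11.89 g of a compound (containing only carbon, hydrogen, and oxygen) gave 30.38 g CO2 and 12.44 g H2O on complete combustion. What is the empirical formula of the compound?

mol C = 30.38 / 44.01 = 0.6903; mass C = 0.6903 × 12.01 = 8.290 g
mol H = 2 × (12.44 / 18.02) = 1.381; mass H = 1.381 × 1.008 = 1.392 g
mass O = 11.89 − (9.682) = 2.208 g → mol O = 0.1380
Divide by the smallest (0.138 mol O): C 5.003, H 10.006, O 1.000
≈ 5:10:1 → C5H10O

C5H10O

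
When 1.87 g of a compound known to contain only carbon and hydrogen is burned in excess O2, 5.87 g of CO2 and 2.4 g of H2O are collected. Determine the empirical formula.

CH2

mol C = 5.87 / 44.01 = 0.1334; mass C = 0.1334 × 12.01 = 1.602 g
mol H = 2 × (2.4 / 18.02) = 0.2664; mass H = 0.2664 × 1.008 = 0.2685 g
Smallest is C at 0.1334 mol; normalising gives C 1.000, H 1.997
≈ 1:2 → CH2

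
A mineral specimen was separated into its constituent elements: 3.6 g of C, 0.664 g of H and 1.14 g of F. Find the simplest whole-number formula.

C5H11F

C: 3.6 g ÷ 12.01 g/mol = 0.2998 mol
H: 0.664 g ÷ 1.008 g/mol = 0.6587 mol
F: 1.14 g ÷ 19.00 g/mol = 0.06 mol
Smallest is F at 0.06 mol; normalising gives C 4.996, H 10.979, F 1.000
Ratio ≈ 5:11:1, so the empirical formula is C5H11F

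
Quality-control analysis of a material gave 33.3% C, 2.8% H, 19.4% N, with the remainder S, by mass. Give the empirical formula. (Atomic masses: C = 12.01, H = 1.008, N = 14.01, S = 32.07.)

Assume 100 g: 33.3 g C, 2.8 g H, 19.4 g N, 44.5 g S.
C: 33.3 g ÷ 12.01 g/mol = 2.773 mol
H: 2.8 g ÷ 1.008 g/mol = 2.778 mol
N: 19.4 g ÷ 14.01 g/mol = 1.385 mol
S: 44.5 g ÷ 32.07 g/mol = 1.388 mol
Smallest is N at 1.385 mol; normalising gives C 2.002, H 2.006, N 1.000, S 1.002
→ C2H2NS

C2H2NS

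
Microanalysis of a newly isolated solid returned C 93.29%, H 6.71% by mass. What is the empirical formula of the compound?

C7H6

Assume 100 g: 93.29 g C, 6.71 g H.
n(C) = 93.29/12.01 = 7.768, n(H) = 6.71/1.008 = 6.657
Ratios (÷ 6.657): C 1.167, H 1.000
×6: C 7.00, H 6.00 → C7H6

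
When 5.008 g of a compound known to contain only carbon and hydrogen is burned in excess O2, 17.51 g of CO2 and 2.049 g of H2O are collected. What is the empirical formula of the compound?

C7H4

mol C = 17.51 / 44.01 = 0.3979; mass C = 0.3979 × 12.01 = 4.778 g
mol H = 2 × (2.049 / 18.02) = 0.2274; mass H = 0.2274 × 1.008 = 0.2292 g
Smallest is H at 0.2274 mol; normalising gives C 1.750, H 1.000
×4: C 7.00, H 4.00 → C7H4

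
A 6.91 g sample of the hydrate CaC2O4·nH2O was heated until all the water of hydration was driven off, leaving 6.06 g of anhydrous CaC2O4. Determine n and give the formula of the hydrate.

CaC2O4·H2O

Mass of water lost = 6.91 − 6.06 = 0.85 g → 0.85 / 18.02 = 0.04717 mol H2O
Molar mass of CaC2O4 = 128.10 g/mol → mol CaC2O4 = 6.06 / 128.10 = 0.04731
n = 0.04717 / 0.04731 = 1.00 ≈ 1 → CaC2O4·H2O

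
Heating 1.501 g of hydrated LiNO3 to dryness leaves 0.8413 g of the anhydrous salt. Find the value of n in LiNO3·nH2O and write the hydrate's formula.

LiNO3·3H2O

Mass of water lost = 1.501 − 0.8413 = 0.6597 g → 0.6597 / 18.02 = 0.03661 mol H2O
Molar mass of LiNO3 = 68.95 g/mol → mol LiNO3 = 0.8413 / 68.95 = 0.0122
n = 0.03661 / 0.0122 = 3.00 ≈ 3 → LiNO3·3H2O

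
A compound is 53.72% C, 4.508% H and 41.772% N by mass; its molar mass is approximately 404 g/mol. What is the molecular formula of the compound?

C18H18N12

Assume 100 g: 53.72 g C, 4.508 g H, 41.772 g N.
n(C) = 53.72/12.01 = 4.473, n(H) = 4.508/1.008 = 4.472, n(N) = 41.772/14.01 = 2.982
Divide by the smallest (2.982 mol N): C 1.500, H 1.500, N 1.000
Scaling by 2: C 3.00, H 3.00, N 2.00 → C3H3N2
Empirical-formula mass = 67.07 g/mol
n = 404 / 67.07 = 6.02 ≈ 6
Molecular formula = (C3H3N2)×6 = C18H18N12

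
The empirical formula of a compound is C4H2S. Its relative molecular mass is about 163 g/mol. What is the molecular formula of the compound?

C8H4S2

Empirical-formula mass = 82.13 g/mol
n = 163 / 82.13 = 1.98 ≈ 2
Molecular formula = (C4H2S)2 = C8H4S2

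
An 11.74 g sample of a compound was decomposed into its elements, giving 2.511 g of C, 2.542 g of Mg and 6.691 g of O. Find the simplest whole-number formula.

Moles — C: 2.511 / 12.01 = 0.2091 mol; Mg: 2.542 / 24.31 = 0.1046 mol; O: 6.691 / 16.00 = 0.4182 mol
Ratios (÷ 0.1046): C 1.999, Mg 1.000, O 3.999
≈ 2:1:4 → C2MgO4

C2MgO4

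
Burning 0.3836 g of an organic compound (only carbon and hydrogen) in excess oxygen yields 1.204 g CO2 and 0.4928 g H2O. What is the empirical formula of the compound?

CH2

mol C = 1.204 / 44.01 = 0.02736; mass C = 0.02736 × 12.01 = 0.3286 g
mol H = 2 × (0.4928 / 18.02) = 0.05469; mass H = 0.05469 × 1.008 = 0.05513 g
Ratios (÷ 0.02736): C 1.000, H 1.999
→ CH2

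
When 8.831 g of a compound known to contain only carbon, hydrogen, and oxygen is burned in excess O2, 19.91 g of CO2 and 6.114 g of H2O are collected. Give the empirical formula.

C8H12O3

mol C = 19.91 / 44.01 = 0.4524; mass C = 0.4524 × 12.01 = 5.433 g
mol H = 2 × (6.114 / 18.02) = 0.6786; mass H = 0.6786 × 1.008 = 0.6840 g
mass O = 8.831 − (6.117) = 2.714 g → mol O = 0.1696
Ratios (÷ 0.1696): C 2.667, H 4.001, O 1.000
Scaling by 3: C 8.00, H 12.00, O 3.00 → C8H12O3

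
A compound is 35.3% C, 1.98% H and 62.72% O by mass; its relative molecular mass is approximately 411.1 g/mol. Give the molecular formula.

Assume 100 g: 35.3 g C, 1.98 g H, 62.72 g O.
Moles — C: 35.3 / 12.01 = 2.939 mol; H: 1.98 / 1.008 = 1.964 mol; O: 62.72 / 16.00 = 3.92 mol
Divide by the smallest (1.964 mol H): C 1.496, H 1.000, O 1.996
Scaling by 2: C 2.99, H 2.00, O 3.99 → C3H2O4
Empirical-formula mass = 102.05 g/mol
n = 411.1 / 102.05 = 4.03 ≈ 4
Molecular formula = (C3H2O4)×4 = C12H8O16

C12H8O16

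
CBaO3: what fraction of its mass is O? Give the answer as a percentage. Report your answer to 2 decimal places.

Molar mass = 1(12.01) + 1(137.33) + 3(16.00) = 197.340 g/mol
Mass of O per mole = 3 × 16.00 = 48.000 g
% O = 48.000 / 197.340 × 100 = 24.32%

24.32%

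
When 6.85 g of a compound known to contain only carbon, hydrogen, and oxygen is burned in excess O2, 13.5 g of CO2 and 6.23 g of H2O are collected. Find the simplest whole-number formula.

mol C = 13.5 / 44.01 = 0.3067; mass C = 0.3067 × 12.01 = 3.684 g
mol H = 2 × (6.23 / 18.02) = 0.6915; mass H = 0.6915 × 1.008 = 0.6970 g
mass O = 6.85 − (4.381) = 2.469 g → mol O = 0.1543
Ratios (÷ 0.1543): C 1.988, H 4.481, O 1.000
Scaling by 2: C 3.98, H 8.96, O 2.00 → C4H9O2

C4H9O2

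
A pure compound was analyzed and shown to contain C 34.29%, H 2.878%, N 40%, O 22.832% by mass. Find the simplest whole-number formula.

C2H2N2O

Assume 100 g: 34.29 g C, 2.878 g H, 40 g N, 22.832 g O.
Moles — C: 34.29 / 12.01 = 2.855 mol; H: 2.878 / 1.008 = 2.855 mol; N: 40 / 14.01 = 2.855 mol; O: 22.832 / 16.00 = 1.427 mol
Ratios (÷ 1.427): C 2.001, H 2.001, N 2.001, O 1.000
≈ 2:2:2:1 → C2H2N2O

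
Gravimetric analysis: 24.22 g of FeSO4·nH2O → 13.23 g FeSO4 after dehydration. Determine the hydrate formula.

Mass of water lost = 24.22 − 13.23 = 10.99 g → 10.99 / 18.02 = 0.6099 mol H2O
Molar mass of FeSO4 = 151.92 g/mol → mol FeSO4 = 13.23 / 151.92 = 0.08709
n = 0.6099 / 0.08709 = 7.00 ≈ 7 → FeSO4·7H2O

FeSO4·7H2O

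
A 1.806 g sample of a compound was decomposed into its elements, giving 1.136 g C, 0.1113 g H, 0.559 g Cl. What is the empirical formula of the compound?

C6H7Cl

C: 1.136 g ÷ 12.01 g/mol = 0.09459 mol
H: 0.1113 g ÷ 1.008 g/mol = 0.1104 mol
Cl: 0.559 g ÷ 35.45 g/mol = 0.01577 mol
Smallest is Cl at 0.01577 mol; normalising gives C 5.998, H 7.002, Cl 1.000
Ratio ≈ 6:7:1, so the empirical formula is C6H7Cl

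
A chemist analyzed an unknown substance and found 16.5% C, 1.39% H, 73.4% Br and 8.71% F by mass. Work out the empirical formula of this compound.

C3H3Br2F

Assume 100 g: 16.5 g C, 1.39 g H, 73.4 g Br, 8.71 g F.
Moles — C: 16.5 / 12.01 = 1.374 mol; H: 1.39 / 1.008 = 1.379 mol; Br: 73.4 / 79.90 = 0.9186 mol; F: 8.71 / 19.00 = 0.4584 mol
Divide by the smallest (0.4584 mol F): C 2.997, H 3.008, Br 2.004, F 1.000
≈ 3:3:2:1 → C3H3Br2F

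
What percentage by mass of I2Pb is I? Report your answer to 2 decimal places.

Molar mass = 2(126.90) + 1(207.2) = 461.000 g/mol
Mass of I per mole = 2 × 126.90 = 253.800 g
% I = 253.800 / 461.000 × 100 = 55.05%

55.05%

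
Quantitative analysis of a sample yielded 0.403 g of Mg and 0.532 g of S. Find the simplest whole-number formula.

Mg: 0.403 g ÷ 24.31 g/mol = 0.01658 mol
S: 0.532 g ÷ 32.07 g/mol = 0.01659 mol
Ratios (÷ 0.01658): Mg 1.000, S 1.001
≈ 1:1 → MgS

MgS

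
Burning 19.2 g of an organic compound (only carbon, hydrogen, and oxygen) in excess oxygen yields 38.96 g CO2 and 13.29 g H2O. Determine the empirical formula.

C6H10O3

mol C = 38.96 / 44.01 = 0.8853; mass C = 0.8853 × 12.01 = 10.63 g
mol H = 2 × (13.29 / 18.02) = 1.475; mass H = 1.475 × 1.008 = 1.487 g
mass O = 19.2 − (12.12) = 7.081 g → mol O = 0.4426
Ratios (÷ 0.4426): C 2.000, H 3.333, O 1.000
×3: C 6.00, H 10.00, O 3.00 → C6H10O3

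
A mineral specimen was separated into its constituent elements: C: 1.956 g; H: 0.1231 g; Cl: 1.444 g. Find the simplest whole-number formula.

n(C) = 1.956/12.01 = 0.1629, n(H) = 0.1231/1.008 = 0.1221, n(Cl) = 1.444/35.45 = 0.04073
Smallest is Cl at 0.04073 mol; normalising gives C 3.998, H 2.998, Cl 1.000
≈ 4:3:1 → C4H3Cl

C4H3Cl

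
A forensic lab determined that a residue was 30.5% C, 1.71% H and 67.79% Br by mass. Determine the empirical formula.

C3H2Br

Assume 100 g: 30.5 g C, 1.71 g H, 67.79 g Br.
C: 30.5 g ÷ 12.01 g/mol = 2.54 mol
H: 1.71 g ÷ 1.008 g/mol = 1.696 mol
Br: 67.79 g ÷ 79.90 g/mol = 0.8484 mol
Smallest is Br at 0.8484 mol; normalising gives C 2.993, H 1.999, Br 1.000
≈ 3:2:1 → C3H2Br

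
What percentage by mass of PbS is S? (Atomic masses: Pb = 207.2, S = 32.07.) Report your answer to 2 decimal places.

13.40%

Molar mass = 1(207.2) + 1(32.07) = 239.270 g/mol
Mass of S per mole = 1 × 32.07 = 32.070 g
% S = 32.070 / 239.270 × 100 = 13.40%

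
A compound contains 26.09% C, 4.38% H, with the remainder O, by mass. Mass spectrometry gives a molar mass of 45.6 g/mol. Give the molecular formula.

Assume 100 g: 26.09 g C, 4.38 g H, 69.53 g O.
Moles — C: 26.09 / 12.01 = 2.172 mol; H: 4.38 / 1.008 = 4.345 mol; O: 69.53 / 16.00 = 4.346 mol
Ratios (÷ 2.172): C 1.000, H 2.000, O 2.000
→ CH2O2
Empirical-formula mass = 46.03 g/mol
n = 45.6 / 46.03 = 0.99 ≈ 1
Molecular formula = empirical formula = CH2O2

CH2O2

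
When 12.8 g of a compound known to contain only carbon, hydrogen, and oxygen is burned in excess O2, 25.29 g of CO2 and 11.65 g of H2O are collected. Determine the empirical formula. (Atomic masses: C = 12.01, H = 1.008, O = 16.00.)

mol C = 25.29 / 44.01 = 0.5746; mass C = 0.5746 × 12.01 = 6.901 g
mol H = 2 × (11.65 / 18.02) = 1.293; mass H = 1.293 × 1.008 = 1.303 g
mass O = 12.8 − (8.205) = 4.595 g → mol O = 0.2872
Ratios (÷ 0.2872): C 2.001, H 4.502, O 1.000
Multiply by 2: C 4.00, H 9.00, O 2.00 → C4H9O2

C4H9O2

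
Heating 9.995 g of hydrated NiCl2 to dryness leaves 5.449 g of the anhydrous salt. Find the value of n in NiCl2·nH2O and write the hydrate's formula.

Mass of water lost = 9.995 − 5.449 = 4.546 g → 4.546 / 18.02 = 0.2523 mol H2O
Molar mass of NiCl2 = 129.59 g/mol → mol NiCl2 = 5.449 / 129.59 = 0.04205
n = 0.2523 / 0.04205 = 6.00 ≈ 6 → NiCl2·6H2O

NiCl2·6H2O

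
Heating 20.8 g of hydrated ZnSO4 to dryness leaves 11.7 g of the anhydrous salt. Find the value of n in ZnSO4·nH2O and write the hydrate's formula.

ZnSO4·7H2O

Mass of water lost = 20.8 − 11.7 = 9.1 g → 9.1 / 18.02 = 0.505 mol H2O
Molar mass of ZnSO4 = 161.45 g/mol → mol ZnSO4 = 11.7 / 161.45 = 0.07247
n = 0.505 / 0.07247 = 6.97 ≈ 7 → ZnSO4·7H2O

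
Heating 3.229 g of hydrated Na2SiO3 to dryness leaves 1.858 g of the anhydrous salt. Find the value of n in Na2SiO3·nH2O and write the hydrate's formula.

Na2SiO3·5H2O

Mass of water lost = 3.229 − 1.858 = 1.371 g → 1.371 / 18.02 = 0.07608 mol H2O
Molar mass of Na2SiO3 = 122.07 g/mol → mol Na2SiO3 = 1.858 / 122.07 = 0.01522
n = 0.07608 / 0.01522 = 5.00 ≈ 5 → Na2SiO3·5H2O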